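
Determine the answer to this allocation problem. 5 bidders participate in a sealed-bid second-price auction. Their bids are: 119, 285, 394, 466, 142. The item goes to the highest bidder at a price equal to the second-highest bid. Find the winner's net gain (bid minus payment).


Step 1: Sort bids in descending order: 466, 394, 285, 142, 119
Step 2: The winning bid is the highest: 466
Step 3: The payment equals the second-highest bid: 394
Step 4: Surplus = winner's bid - payment = 466 - 394 = 72

72


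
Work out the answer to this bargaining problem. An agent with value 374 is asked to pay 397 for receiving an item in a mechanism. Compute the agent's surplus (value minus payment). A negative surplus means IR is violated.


Step 1: Surplus = value - payment = 374 - 397 = -23
Step 2: IR is violated (surplus < 0)

-23


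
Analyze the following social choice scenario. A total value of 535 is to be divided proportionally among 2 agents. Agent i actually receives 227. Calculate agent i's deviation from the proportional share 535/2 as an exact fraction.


Step 1: Proportional share = 535/2
Step 2: Agent's actual allocation = 227
Step 3: Excess = 227 - 535/2 = -81/2

-81/2


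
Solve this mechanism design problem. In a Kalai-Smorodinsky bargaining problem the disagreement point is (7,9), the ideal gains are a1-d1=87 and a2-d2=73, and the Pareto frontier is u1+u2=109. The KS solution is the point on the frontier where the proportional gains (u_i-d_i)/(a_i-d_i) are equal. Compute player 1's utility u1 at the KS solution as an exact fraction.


Step 1: At the KS point, (u1-d1)/r1 = (u2-d2)/r2 = t and u1+u2 = 109
Step 2: u1 = d1 + r1*t and u2 = d2 + r2*t, so (d1 + r1*t) + (d2 + r2*t) = 109
Step 3: t = (109 - 7 - 9)/(87 + 73) = 93/160
Step 4: u1 = d1 + r1*t = 7 + 87 * 93/160 = 9211/160
Step 5: (Check: u2 = d2 + r2*t = 8229/160; u1+u2 = 9211/160 + 8229/160 = 109, on the frontier.)

9211/160


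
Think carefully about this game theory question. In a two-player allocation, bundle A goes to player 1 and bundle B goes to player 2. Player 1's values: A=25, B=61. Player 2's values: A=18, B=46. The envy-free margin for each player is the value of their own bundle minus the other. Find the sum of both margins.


Step 1: Player 1's margin = v1(A) - v1(B) = 25 - 61 = -36
Step 2: Player 2's margin = v2(B) - v2(A) = 46 - 18 = 28
Step 3: Total margin = -36 + 28 = -8

-8


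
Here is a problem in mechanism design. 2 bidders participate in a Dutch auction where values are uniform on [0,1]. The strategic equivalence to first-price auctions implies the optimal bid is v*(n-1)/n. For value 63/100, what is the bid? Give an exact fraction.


Step 1: Dutch auctions are strategically equivalent to first-price auctions
Step 2: The equilibrium bid is b(v) = v*(n-1)/n
Step 3: b = 63/100 * 1/2
Step 4: b = 63/200

63/200


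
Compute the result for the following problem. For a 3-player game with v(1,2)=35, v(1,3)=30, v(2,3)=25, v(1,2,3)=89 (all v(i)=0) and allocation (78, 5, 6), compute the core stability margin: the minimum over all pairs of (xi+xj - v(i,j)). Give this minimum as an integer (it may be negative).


Step 1: Slack for coalition (1,2): x1+x2 - v12 = 83 - 35 = 48
Step 2: Slack for coalition (1,3): x1+x3 - v13 = 84 - 30 = 54
Step 3: Slack for coalition (2,3): x2+x3 - v23 = 11 - 25 = -14
Step 4: Minimum slack = min(48, 54, -14) = -14, attained by (2,3); coalition (2,3) can block (slack < 0), so the allocation is not in the core

-14


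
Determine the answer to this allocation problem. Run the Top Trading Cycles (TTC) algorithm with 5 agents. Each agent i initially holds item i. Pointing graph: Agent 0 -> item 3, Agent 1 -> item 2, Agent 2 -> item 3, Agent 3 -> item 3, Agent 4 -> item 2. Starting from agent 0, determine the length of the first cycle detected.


Step 1: Trace the pointer graph from agent 0: 0 -> 3 -> 3
Step 2: A cycle is detected when we revisit agent 3
Step 3: The cycle is: 3 -> 3
Step 4: Cycle length = 1

1


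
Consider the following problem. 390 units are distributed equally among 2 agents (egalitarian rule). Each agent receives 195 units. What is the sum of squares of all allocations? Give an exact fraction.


Step 1: Each agent's share = 390/2 = 195
Step 2: Square of each share = (195)^2 = 38025
Step 3: Sum of squares = 2 * 38025 = 76050

76050


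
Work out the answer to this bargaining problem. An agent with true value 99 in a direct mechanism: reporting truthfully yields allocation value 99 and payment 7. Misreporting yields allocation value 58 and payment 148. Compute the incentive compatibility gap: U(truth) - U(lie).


Step 1: U(truth) = value - payment = 99 - 7 = 92
Step 2: U(lie) = allocation - payment = 58 - 148 = -90
Step 3: IC gap = 92 - (-90) = 182

182


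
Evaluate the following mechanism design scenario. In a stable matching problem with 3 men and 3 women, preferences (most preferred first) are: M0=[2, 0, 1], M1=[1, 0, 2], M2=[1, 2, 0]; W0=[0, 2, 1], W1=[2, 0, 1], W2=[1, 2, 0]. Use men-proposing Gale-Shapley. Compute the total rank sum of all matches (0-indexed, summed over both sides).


Step 1: Run Gale-Shapley (men propose, women hold best offer):
  M0 proposes to W2; she accepts
  M1 proposes to W1; she accepts
  M2 proposes to W1; she switches from M1
  M1 proposes to W0; she accepts
Step 2: Final matching: W0-M1, W1-M2, W2-M0
Step 3: 0-indexed ranks (man's rank of his match, then woman's): 1 + 2 + 0 + 0 + 0 + 2
Step 4: Total rank sum = 5

5


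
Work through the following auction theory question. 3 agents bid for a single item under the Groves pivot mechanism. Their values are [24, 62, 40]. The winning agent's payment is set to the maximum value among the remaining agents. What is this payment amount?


Step 1: The efficient winner is agent 1 with value 62
Step 2: Other agents' values: [24, 40]
Step 3: Pivot payment = max(others) = 40
Step 4: The winner pays 40

40


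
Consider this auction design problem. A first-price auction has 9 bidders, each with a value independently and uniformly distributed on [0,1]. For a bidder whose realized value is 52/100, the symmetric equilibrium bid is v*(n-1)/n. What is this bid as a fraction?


Step 1: The symmetric BNE bidding function is b(v) = v * (n-1) / n
Step 2: Substitute v = 13/25 and n = 9
Step 3: b = 13/25 * 8/9
Step 4: b = 104/225

104/225


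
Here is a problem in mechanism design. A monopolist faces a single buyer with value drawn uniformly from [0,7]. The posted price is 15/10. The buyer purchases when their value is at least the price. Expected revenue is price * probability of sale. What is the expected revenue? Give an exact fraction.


Step 1: Posted price r = 3/2, value support [0,7]
Step 2: P(v >= r) = (7 - 3/2)/7 = 11/14
Step 3: Expected revenue = r * P(v >= r) = 3/2 * 11/14
Step 4: Revenue = 33/28

33/28


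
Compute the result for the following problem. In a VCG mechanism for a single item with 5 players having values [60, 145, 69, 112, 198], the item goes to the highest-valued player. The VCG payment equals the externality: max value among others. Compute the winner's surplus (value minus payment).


Step 1: The winner is the agent with the highest value: agent 4 with value 198
Step 2: Values of other agents: [60, 145, 69, 112]
Step 3: VCG payment = max of others' values = 145
Step 4: Surplus = 198 - 145 = 53

53


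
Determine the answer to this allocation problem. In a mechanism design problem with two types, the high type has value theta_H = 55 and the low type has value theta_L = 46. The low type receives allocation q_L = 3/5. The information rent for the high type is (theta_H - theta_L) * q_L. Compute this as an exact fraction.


Step 1: theta_H - theta_L = 55 - 46 = 9
Step 2: Information rent = (theta_H - theta_L) * q_L
Step 3: = 9 * 3/5
Step 4: = 27/5

27/5


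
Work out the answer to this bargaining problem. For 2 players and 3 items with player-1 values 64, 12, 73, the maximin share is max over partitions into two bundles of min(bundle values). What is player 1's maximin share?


Step 1: Item values = 64, 12, 73
Step 2: Enumerate all 2-bundle partitions and take the smaller bundle:
  Partition 1: {64} vs {12,73} -> bundles 64, 85; min = 64
  Partition 2: {12} vs {64,73} -> bundles 12, 137; min = 12
  Partition 3: {73} vs {64,12} -> bundles 73, 76; min = 73
Step 3: MMS = max(64, 12, 73) = 73

73


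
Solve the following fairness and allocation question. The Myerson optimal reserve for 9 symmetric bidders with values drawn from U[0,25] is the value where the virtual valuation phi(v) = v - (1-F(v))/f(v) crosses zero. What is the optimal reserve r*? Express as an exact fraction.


Step 1: For U[0,25], F(v) = v/25 and f(v) = 1/25
Step 2: phi(v) = v - (1 - v/25)/(1/25) = v - (25 - v) = 2v - 25
Step 3: Set phi(r*) = 0: 2r* - 25 = 0
Step 4: r* = 25/2 (the number of bidders n = 9 does not enter)

25/2


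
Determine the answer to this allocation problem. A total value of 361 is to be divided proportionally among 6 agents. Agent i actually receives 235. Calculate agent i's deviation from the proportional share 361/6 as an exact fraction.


Step 1: Proportional share = 361/6
Step 2: Agent's actual allocation = 235
Step 3: Excess = 235 - 361/6 = 1049/6

1049/6


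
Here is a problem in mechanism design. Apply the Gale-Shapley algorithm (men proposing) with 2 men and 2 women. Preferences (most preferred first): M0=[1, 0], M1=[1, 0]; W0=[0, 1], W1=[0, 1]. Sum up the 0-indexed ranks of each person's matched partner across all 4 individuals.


Step 1: Run Gale-Shapley (men propose, women hold best offer):
  M0 proposes to W1; she accepts
  M1 proposes to W1; rejected
  M1 proposes to W0; she accepts
Step 2: Final matching: W0-M1, W1-M0
Step 3: 0-indexed ranks (man's rank of his match, then woman's): 1 + 1 + 0 + 0
Step 4: Total rank sum = 2

2


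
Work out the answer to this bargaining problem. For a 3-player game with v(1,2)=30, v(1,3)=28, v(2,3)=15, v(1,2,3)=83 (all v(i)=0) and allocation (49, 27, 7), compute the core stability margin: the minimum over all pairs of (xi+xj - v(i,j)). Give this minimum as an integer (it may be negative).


Step 1: Slack for coalition (1,2): x1+x2 - v12 = 76 - 30 = 46
Step 2: Slack for coalition (1,3): x1+x3 - v13 = 56 - 28 = 28
Step 3: Slack for coalition (2,3): x2+x3 - v23 = 34 - 15 = 19
Step 4: Minimum slack = min(46, 28, 19) = 19, attained by (2,3); no pair can gain by deviating, so the allocation is in the core

19


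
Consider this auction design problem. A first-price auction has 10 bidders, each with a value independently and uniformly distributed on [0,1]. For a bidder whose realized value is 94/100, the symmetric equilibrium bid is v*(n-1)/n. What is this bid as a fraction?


Step 1: The symmetric BNE bidding function is b(v) = v * (n-1) / n
Step 2: Substitute v = 47/50 and n = 10
Step 3: b = 47/50 * 9/10
Step 4: b = 423/500

423/500


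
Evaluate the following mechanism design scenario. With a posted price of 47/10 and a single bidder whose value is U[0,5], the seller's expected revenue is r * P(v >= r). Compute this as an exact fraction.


Step 1: Posted price r = 47/10, value support [0,5]
Step 2: P(v >= r) = (5 - 47/10)/5 = 3/50
Step 3: Expected revenue = r * P(v >= r) = 47/10 * 3/50
Step 4: Revenue = 141/500

141/500


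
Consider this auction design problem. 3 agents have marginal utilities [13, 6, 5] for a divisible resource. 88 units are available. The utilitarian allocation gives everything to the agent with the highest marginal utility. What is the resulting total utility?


Step 1: The marginal utilities are [13, 6, 5]
Step 2: The highest marginal utility is 13
Step 3: All 88 units go to that agent
Step 4: Total utility = 13 * 88 = 1144

1144


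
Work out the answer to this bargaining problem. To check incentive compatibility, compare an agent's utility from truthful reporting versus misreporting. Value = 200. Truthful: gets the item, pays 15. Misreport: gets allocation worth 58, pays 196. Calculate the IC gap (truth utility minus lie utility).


Step 1: U(truth) = value - payment = 200 - 15 = 185
Step 2: U(lie) = allocation - payment = 58 - 196 = -138
Step 3: IC gap = 185 - (-138) = 323

323


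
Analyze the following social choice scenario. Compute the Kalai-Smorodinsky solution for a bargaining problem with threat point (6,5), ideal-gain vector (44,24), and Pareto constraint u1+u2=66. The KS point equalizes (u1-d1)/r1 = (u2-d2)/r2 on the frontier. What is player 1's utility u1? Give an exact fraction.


Step 1: At the KS point, (u1-d1)/r1 = (u2-d2)/r2 = t and u1+u2 = 66
Step 2: u1 = d1 + r1*t and u2 = d2 + r2*t, so (d1 + r1*t) + (d2 + r2*t) = 66
Step 3: t = (66 - 6 - 5)/(44 + 24) = 55/68
Step 4: u1 = d1 + r1*t = 6 + 44 * 55/68 = 707/17
Step 5: (Check: u2 = d2 + r2*t = 415/17; u1+u2 = 707/17 + 415/17 = 66, on the frontier.)

707/17


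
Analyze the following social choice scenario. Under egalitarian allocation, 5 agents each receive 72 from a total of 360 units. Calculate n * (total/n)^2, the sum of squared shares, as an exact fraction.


Step 1: Each agent's share = 360/5 = 72
Step 2: Square of each share = (72)^2 = 5184
Step 3: Sum of squares = 5 * 5184 = 25920

25920


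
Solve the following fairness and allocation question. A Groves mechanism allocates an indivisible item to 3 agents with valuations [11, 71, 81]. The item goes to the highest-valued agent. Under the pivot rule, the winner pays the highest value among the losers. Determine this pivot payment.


Step 1: The efficient winner is agent 2 with value 81
Step 2: Other agents' values: [11, 71]
Step 3: Pivot payment = max(others) = 71
Step 4: The winner pays 71

71


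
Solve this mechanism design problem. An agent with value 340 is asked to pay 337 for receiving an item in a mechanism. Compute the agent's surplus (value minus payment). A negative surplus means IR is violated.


Step 1: Surplus = value - payment = 340 - 337 = 3
Step 2: IR is satisfied (surplus >= 0)

3


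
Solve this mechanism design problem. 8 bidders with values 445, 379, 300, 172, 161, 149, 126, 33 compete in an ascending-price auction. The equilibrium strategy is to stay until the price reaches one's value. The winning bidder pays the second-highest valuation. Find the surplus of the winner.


Step 1: Identify the highest value: 445
Step 2: Identify the second-highest value: 379
Step 3: The final price = second-highest value = 379
Step 4: Surplus = 445 - 379 = 66

66


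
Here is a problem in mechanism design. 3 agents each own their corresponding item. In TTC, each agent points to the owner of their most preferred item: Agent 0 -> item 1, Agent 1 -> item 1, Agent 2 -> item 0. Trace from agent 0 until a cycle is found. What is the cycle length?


Step 1: Trace the pointer graph from agent 0: 0 -> 1 -> 1
Step 2: A cycle is detected when we revisit agent 1
Step 3: The cycle is: 1 -> 1
Step 4: Cycle length = 1

1


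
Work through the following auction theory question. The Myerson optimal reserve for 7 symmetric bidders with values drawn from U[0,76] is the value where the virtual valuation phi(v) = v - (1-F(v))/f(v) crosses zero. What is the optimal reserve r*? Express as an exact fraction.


Step 1: For U[0,76], F(v) = v/76 and f(v) = 1/76
Step 2: phi(v) = v - (1 - v/76)/(1/76) = v - (76 - v) = 2v - 76
Step 3: Set phi(r*) = 0: 2r* - 76 = 0
Step 4: r* = 76/2 = 38 (the number of bidders n = 7 does not enter)

38


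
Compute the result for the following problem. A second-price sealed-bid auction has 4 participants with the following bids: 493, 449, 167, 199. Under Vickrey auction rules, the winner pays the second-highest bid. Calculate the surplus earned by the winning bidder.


Step 1: Sort bids in descending order: 493, 449, 199, 167
Step 2: The winning bid is the highest: 493
Step 3: The payment equals the second-highest bid: 449
Step 4: Surplus = winner's bid - payment = 493 - 449 = 44

44


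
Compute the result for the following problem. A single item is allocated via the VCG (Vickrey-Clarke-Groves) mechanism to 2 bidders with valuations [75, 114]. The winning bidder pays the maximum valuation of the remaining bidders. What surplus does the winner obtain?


Step 1: The winner is the agent with the highest value: agent 1 with value 114
Step 2: Values of other agents: [75]
Step 3: VCG payment = max of others' values = 75
Step 4: Surplus = 114 - 75 = 39

39


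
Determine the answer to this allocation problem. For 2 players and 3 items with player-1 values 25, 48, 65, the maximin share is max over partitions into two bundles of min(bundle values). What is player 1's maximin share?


Step 1: Item values = 25, 48, 65
Step 2: Enumerate all 2-bundle partitions and take the smaller bundle:
  Partition 1: {25} vs {48,65} -> bundles 25, 113; min = 25
  Partition 2: {48} vs {25,65} -> bundles 48, 90; min = 48
  Partition 3: {65} vs {25,48} -> bundles 65, 73; min = 65
Step 3: MMS = max(25, 48, 65) = 65

65


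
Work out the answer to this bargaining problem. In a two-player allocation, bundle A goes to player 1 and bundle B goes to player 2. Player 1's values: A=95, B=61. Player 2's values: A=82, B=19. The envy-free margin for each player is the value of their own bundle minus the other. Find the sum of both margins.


Step 1: Player 1's margin = v1(A) - v1(B) = 95 - 61 = 34
Step 2: Player 2's margin = v2(B) - v2(A) = 19 - 82 = -63
Step 3: Total margin = 34 + -63 = -29

-29


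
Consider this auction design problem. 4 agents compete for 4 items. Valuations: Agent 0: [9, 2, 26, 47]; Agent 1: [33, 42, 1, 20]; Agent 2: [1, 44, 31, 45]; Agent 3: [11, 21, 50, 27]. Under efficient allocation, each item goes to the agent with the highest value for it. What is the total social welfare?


Step 1: For each item, find the maximum value among all agents.
Step 2: Item 0 -> Agent 1 (value 33)
Step 3: Item 1 -> Agent 2 (value 44)
Step 4: Item 2 -> Agent 3 (value 50)
Step 5: Item 3 -> Agent 0 (value 47)
Step 6: Total welfare = 33 + 44 + 50 + 47 = 174

174


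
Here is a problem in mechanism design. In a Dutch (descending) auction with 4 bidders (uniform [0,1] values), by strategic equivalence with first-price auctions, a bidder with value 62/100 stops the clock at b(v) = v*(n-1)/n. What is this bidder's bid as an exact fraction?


Step 1: Dutch auctions are strategically equivalent to first-price auctions
Step 2: The equilibrium bid is b(v) = v*(n-1)/n
Step 3: b = 31/50 * 3/4
Step 4: b = 93/200

93/200


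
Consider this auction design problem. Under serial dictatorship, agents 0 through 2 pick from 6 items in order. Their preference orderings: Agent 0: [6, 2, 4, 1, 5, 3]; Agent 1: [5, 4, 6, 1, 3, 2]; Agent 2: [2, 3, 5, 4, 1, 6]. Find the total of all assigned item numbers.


Step 1: Agent 0 picks item 6
Step 2: Agent 1 picks item 5
Step 3: Agent 2 picks item 2
Step 4: Sum = 6 + 5 + 2 = 13

13


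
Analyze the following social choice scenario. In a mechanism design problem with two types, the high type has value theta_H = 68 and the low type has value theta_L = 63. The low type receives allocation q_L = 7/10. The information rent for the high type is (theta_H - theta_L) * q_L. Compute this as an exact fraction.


Step 1: theta_H - theta_L = 68 - 63 = 5
Step 2: Information rent = (theta_H - theta_L) * q_L
Step 3: = 5 * 7/10
Step 4: = 7/2

7/2


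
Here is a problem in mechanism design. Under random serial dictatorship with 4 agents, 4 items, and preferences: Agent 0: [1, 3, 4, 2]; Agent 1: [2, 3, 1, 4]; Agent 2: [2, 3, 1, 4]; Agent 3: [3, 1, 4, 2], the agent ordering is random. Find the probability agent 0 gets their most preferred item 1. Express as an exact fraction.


Step 1: Agent 0 wants item 1
Step 2: There are 24 possible orderings of agents
Step 3: In 18 orderings, agent 0 gets item 1
Step 4: Probability = 18/24 = 3/4

3/4


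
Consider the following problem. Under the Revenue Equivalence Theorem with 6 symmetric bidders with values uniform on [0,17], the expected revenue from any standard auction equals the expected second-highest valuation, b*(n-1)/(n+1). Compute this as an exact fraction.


Step 1: By Revenue Equivalence, expected revenue = b*(n-1)/(n+1)
Step 2: Substituting n = 6, b = 17
Step 3: Revenue = 17*(6-1)/(6+1) = 17*5/7
Step 4: Revenue = 85/7

85/7


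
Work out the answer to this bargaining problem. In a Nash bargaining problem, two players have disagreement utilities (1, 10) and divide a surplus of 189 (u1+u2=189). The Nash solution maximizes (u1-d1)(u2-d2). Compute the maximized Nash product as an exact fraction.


Step 1: The Nash solution splits surplus symmetrically above the disagreement point
Step 2: u1 = (total + d1 - d2)/2 = (189 + 1 - 10)/2 = 90
Step 3: u2 = (total - d1 + d2)/2 = (189 - 1 + 10)/2 = 99
Step 4: Nash product = (90 - 1) * (99 - 10)
Step 5: = 89 * 89 = 7921

7921


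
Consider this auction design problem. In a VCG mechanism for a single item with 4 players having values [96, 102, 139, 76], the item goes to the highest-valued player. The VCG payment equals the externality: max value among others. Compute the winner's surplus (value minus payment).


Step 1: The winner is the agent with the highest value: agent 2 with value 139
Step 2: Values of other agents: [96, 102, 76]
Step 3: VCG payment = max of others' values = 102
Step 4: Surplus = 139 - 102 = 37

37


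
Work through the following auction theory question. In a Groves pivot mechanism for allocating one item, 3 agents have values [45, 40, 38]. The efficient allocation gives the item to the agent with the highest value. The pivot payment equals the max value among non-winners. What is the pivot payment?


Step 1: The efficient winner is agent 0 with value 45
Step 2: Other agents' values: [40, 38]
Step 3: Pivot payment = max(others) = 40
Step 4: The winner pays 40

40


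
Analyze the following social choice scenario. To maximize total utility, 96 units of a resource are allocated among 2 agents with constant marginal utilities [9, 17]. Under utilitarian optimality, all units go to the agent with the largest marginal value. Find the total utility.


Step 1: The marginal utilities are [9, 17]
Step 2: The highest marginal utility is 17
Step 3: All 96 units go to that agent
Step 4: Total utility = 17 * 96 = 1632

1632


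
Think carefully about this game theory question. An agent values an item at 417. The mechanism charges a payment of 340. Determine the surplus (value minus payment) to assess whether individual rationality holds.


Step 1: Surplus = value - payment = 417 - 340 = 77
Step 2: IR is satisfied (surplus >= 0)

77


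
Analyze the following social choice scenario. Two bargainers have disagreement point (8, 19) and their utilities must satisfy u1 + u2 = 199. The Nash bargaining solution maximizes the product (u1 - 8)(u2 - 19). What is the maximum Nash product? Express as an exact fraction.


Step 1: The Nash solution splits surplus symmetrically above the disagreement point
Step 2: u1 = (total + d1 - d2)/2 = (199 + 8 - 19)/2 = 94
Step 3: u2 = (total - d1 + d2)/2 = (199 - 8 + 19)/2 = 105
Step 4: Nash product = (94 - 8) * (105 - 19)
Step 5: = 86 * 86 = 7396

7396


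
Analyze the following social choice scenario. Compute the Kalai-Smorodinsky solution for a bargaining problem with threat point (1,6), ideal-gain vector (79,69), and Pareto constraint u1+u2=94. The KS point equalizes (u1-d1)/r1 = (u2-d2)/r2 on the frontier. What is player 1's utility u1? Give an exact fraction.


Step 1: At the KS point, (u1-d1)/r1 = (u2-d2)/r2 = t and u1+u2 = 94
Step 2: u1 = d1 + r1*t and u2 = d2 + r2*t, so (d1 + r1*t) + (d2 + r2*t) = 94
Step 3: t = (94 - 1 - 6)/(79 + 69) = 87/148
Step 4: u1 = d1 + r1*t = 1 + 79 * 87/148 = 7021/148
Step 5: (Check: u2 = d2 + r2*t = 6891/148; u1+u2 = 7021/148 + 6891/148 = 94, on the frontier.)

7021/148


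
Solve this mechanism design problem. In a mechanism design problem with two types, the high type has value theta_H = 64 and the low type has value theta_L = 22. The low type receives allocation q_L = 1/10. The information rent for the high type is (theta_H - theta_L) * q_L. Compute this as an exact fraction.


Step 1: theta_H - theta_L = 64 - 22 = 42
Step 2: Information rent = (theta_H - theta_L) * q_L
Step 3: = 42 * 1/10
Step 4: = 21/5

21/5


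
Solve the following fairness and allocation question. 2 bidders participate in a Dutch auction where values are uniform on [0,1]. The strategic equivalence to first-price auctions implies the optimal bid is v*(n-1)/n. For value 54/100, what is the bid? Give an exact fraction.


Step 1: Dutch auctions are strategically equivalent to first-price auctions
Step 2: The equilibrium bid is b(v) = v*(n-1)/n
Step 3: b = 27/50 * 1/2
Step 4: b = 27/100

27/100


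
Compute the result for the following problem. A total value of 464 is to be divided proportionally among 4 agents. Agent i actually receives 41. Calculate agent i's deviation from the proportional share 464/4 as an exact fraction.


Step 1: Proportional share = 464/4 = 116
Step 2: Agent's actual allocation = 41
Step 3: Excess = 41 - 116 = -75

-75


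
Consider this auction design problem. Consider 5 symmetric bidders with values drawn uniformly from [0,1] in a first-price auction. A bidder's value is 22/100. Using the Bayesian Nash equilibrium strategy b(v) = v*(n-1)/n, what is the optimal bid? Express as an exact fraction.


Step 1: The symmetric BNE bidding function is b(v) = v * (n-1) / n
Step 2: Substitute v = 11/50 and n = 5
Step 3: b = 11/50 * 4/5
Step 4: b = 22/125

22/125


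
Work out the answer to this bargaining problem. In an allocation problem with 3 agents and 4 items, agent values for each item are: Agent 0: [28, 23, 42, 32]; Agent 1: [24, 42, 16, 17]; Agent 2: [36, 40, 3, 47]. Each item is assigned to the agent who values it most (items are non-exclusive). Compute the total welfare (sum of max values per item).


Step 1: For each item, find the maximum value among all agents.
Step 2: Item 0 -> Agent 2 (value 36)
Step 3: Item 1 -> Agent 1 (value 42)
Step 4: Item 2 -> Agent 0 (value 42)
Step 5: Item 3 -> Agent 2 (value 47)
Step 6: Total welfare = 36 + 42 + 42 + 47 = 167

167


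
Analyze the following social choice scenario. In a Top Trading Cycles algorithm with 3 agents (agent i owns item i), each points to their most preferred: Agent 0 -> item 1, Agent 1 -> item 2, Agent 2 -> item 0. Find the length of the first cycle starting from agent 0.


Step 1: Trace the pointer graph from agent 0: 0 -> 1 -> 2 -> 0
Step 2: A cycle is detected when we revisit agent 0
Step 3: The cycle is: 0 -> 1 -> 2 -> 0
Step 4: Cycle length = 3

3


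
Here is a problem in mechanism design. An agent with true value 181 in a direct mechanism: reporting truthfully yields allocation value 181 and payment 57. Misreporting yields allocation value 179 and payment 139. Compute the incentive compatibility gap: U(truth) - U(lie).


Step 1: U(truth) = value - payment = 181 - 57 = 124
Step 2: U(lie) = allocation - payment = 179 - 139 = 40
Step 3: IC gap = 124 - 40 = 84

84


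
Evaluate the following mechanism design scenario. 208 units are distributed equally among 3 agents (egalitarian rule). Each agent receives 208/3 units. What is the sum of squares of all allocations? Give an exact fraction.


Step 1: Each agent's share = 208/3
Step 2: Square of each share = (208/3)^2 = 43264/9
Step 3: Sum of squares = 3 * 43264/9 = 43264/3

43264/3


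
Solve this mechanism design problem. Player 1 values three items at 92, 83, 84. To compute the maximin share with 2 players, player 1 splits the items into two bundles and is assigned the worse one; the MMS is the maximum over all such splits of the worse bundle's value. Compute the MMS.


Step 1: Item values = 92, 83, 84
Step 2: Enumerate all 2-bundle partitions and take the smaller bundle:
  Partition 1: {92} vs {83,84} -> bundles 92, 167; min = 92
  Partition 2: {83} vs {92,84} -> bundles 83, 176; min = 83
  Partition 3: {84} vs {92,83} -> bundles 84, 175; min = 84
Step 3: MMS = max(92, 83, 84) = 92

92


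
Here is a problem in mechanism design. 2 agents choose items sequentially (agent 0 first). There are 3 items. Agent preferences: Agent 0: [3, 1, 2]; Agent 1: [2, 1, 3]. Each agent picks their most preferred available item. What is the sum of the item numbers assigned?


Step 1: Agent 0 picks item 3
Step 2: Agent 1 picks item 2
Step 3: Sum = 3 + 2 = 5

5


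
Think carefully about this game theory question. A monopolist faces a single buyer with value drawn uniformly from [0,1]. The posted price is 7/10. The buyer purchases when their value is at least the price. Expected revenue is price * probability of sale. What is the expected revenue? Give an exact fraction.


Step 1: Posted price r = 7/10, value support [0,1]
Step 2: P(v >= r) = (1 - 7/10)/1 = 3/10
Step 3: Expected revenue = r * P(v >= r) = 7/10 * 3/10
Step 4: Revenue = 21/100

21/100


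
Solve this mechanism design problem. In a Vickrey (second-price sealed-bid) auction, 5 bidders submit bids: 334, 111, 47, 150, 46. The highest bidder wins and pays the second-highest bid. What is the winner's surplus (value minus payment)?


Step 1: Sort bids in descending order: 334, 150, 111, 47, 46
Step 2: The winning bid is the highest: 334
Step 3: The payment equals the second-highest bid: 150
Step 4: Surplus = winner's bid - payment = 334 - 150 = 184

184


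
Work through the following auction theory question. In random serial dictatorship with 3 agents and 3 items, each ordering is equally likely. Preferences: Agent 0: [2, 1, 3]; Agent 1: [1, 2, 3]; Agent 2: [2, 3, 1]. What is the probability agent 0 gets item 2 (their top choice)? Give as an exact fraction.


Step 1: Agent 0 wants item 2
Step 2: There are 6 possible orderings of agents
Step 3: In 3 orderings, agent 0 gets item 2
Step 4: Probability = 3/6 = 1/2

1/2


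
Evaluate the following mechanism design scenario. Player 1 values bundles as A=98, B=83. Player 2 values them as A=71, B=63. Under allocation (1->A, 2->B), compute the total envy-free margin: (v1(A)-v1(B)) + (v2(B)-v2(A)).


Step 1: Player 1's margin = v1(A) - v1(B) = 98 - 83 = 15
Step 2: Player 2's margin = v2(B) - v2(A) = 63 - 71 = -8
Step 3: Total margin = 15 + -8 = 7

7


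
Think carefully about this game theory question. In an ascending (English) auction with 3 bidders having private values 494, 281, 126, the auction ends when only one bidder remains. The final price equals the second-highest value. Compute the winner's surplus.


Step 1: Identify the highest value: 494
Step 2: Identify the second-highest value: 281
Step 3: The final price = second-highest value = 281
Step 4: Surplus = 494 - 281 = 213

213


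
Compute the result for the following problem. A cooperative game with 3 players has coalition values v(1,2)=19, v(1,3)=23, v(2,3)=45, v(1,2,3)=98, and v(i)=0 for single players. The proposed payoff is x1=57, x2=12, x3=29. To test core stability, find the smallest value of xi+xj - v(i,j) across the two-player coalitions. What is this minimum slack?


Step 1: Slack for coalition (1,2): x1+x2 - v12 = 69 - 19 = 50
Step 2: Slack for coalition (1,3): x1+x3 - v13 = 86 - 23 = 63
Step 3: Slack for coalition (2,3): x2+x3 - v23 = 41 - 45 = -4
Step 4: Minimum slack = min(50, 63, -4) = -4, attained by (2,3); coalition (2,3) can block (slack < 0), so the allocation is not in the core

-4


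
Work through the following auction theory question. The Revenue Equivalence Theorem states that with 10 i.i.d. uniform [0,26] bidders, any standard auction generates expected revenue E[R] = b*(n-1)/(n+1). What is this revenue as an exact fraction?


Step 1: By Revenue Equivalence, expected revenue = b*(n-1)/(n+1)
Step 2: Substituting n = 10, b = 26
Step 3: Revenue = 26*(10-1)/(10+1) = 26*9/11
Step 4: Revenue = 234/11

234/11


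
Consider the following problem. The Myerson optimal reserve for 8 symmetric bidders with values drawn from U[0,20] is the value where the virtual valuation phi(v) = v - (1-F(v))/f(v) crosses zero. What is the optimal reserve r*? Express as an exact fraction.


Step 1: For U[0,20], F(v) = v/20 and f(v) = 1/20
Step 2: phi(v) = v - (1 - v/20)/(1/20) = v - (20 - v) = 2v - 20
Step 3: Set phi(r*) = 0: 2r* - 20 = 0
Step 4: r* = 20/2 = 10 (the number of bidders n = 8 does not enter)

10


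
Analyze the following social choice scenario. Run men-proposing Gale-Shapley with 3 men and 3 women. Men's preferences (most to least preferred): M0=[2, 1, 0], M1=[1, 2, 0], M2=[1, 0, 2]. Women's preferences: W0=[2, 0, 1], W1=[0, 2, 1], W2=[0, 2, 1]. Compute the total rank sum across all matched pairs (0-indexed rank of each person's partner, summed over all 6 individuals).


Step 1: Run Gale-Shapley (men propose, women hold best offer):
  M0 proposes to W2; she accepts
  M1 proposes to W1; she accepts
  M2 proposes to W1; she switches from M1
  M1 proposes to W2; rejected
  M1 proposes to W0; she accepts
Step 2: Final matching: W0-M1, W1-M2, W2-M0
Step 3: 0-indexed ranks (man's rank of his match, then woman's): 2 + 2 + 0 + 1 + 0 + 0
Step 4: Total rank sum = 5

5


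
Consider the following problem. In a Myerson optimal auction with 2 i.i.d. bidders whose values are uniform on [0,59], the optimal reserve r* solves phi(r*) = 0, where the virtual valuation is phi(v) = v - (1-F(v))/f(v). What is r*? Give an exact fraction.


Step 1: For U[0,59], F(v) = v/59 and f(v) = 1/59
Step 2: phi(v) = v - (1 - v/59)/(1/59) = v - (59 - v) = 2v - 59
Step 3: Set phi(r*) = 0: 2r* - 59 = 0
Step 4: r* = 59/2 (the number of bidders n = 2 does not enter)

59/2


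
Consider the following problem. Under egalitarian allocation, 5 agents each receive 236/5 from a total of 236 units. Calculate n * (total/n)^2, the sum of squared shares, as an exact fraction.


Step 1: Each agent's share = 236/5
Step 2: Square of each share = (236/5)^2 = 55696/25
Step 3: Sum of squares = 5 * 55696/25 = 55696/5

55696/5


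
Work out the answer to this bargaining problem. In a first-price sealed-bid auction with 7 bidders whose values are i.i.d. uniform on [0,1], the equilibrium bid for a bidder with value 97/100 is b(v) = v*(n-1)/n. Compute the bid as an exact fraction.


Step 1: The symmetric BNE bidding function is b(v) = v * (n-1) / n
Step 2: Substitute v = 97/100 and n = 7
Step 3: b = 97/100 * 6/7
Step 4: b = 291/350

291/350


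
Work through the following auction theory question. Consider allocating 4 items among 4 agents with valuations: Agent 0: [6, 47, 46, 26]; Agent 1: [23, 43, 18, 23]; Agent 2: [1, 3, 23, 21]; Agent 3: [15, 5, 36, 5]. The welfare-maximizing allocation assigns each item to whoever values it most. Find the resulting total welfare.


Step 1: For each item, find the maximum value among all agents.
Step 2: Item 0 -> Agent 1 (value 23)
Step 3: Item 1 -> Agent 0 (value 47)
Step 4: Item 2 -> Agent 0 (value 46)
Step 5: Item 3 -> Agent 0 (value 26)
Step 6: Total welfare = 23 + 47 + 46 + 26 = 142

142


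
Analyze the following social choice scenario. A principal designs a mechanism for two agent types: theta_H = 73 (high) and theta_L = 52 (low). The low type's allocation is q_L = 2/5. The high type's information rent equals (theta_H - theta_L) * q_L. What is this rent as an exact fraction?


Step 1: theta_H - theta_L = 73 - 52 = 21
Step 2: Information rent = (theta_H - theta_L) * q_L
Step 3: = 21 * 2/5
Step 4: = 42/5

42/5


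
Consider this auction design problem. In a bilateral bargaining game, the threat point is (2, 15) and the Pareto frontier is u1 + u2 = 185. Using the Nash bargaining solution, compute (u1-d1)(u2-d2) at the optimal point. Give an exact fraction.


Step 1: The Nash solution splits surplus symmetrically above the disagreement point
Step 2: u1 = (total + d1 - d2)/2 = (185 + 2 - 15)/2 = 86
Step 3: u2 = (total - d1 + d2)/2 = (185 - 2 + 15)/2 = 99
Step 4: Nash product = (86 - 2) * (99 - 15)
Step 5: = 84 * 84 = 7056

7056


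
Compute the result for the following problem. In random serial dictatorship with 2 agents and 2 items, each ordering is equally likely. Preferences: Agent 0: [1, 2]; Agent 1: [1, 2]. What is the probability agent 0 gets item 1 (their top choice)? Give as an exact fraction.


Step 1: Agent 0 wants item 1
Step 2: There are 2 possible orderings of agents
Step 3: In 1 orderings, agent 0 gets item 1
Step 4: Probability = 1/2

1/2


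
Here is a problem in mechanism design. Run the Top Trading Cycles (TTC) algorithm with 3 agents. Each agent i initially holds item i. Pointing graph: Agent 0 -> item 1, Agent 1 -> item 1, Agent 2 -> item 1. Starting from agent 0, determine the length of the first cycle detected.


Step 1: Trace the pointer graph from agent 0: 0 -> 1 -> 1
Step 2: A cycle is detected when we revisit agent 1
Step 3: The cycle is: 1 -> 1
Step 4: Cycle length = 1

1


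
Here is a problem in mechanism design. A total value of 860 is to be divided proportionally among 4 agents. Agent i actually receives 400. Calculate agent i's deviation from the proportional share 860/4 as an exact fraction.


Step 1: Proportional share = 860/4 = 215
Step 2: Agent's actual allocation = 400
Step 3: Excess = 400 - 215 = 185

185


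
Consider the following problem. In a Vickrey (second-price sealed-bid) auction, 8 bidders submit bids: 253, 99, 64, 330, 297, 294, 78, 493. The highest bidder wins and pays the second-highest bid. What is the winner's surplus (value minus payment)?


Step 1: Sort bids in descending order: 493, 330, 297, 294, 253, 99, 78, 64
Step 2: The winning bid is the highest: 493
Step 3: The payment equals the second-highest bid: 330
Step 4: Surplus = winner's bid - payment = 493 - 330 = 163

163


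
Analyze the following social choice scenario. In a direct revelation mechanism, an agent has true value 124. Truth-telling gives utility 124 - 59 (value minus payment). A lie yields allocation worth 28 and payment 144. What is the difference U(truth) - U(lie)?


Step 1: U(truth) = value - payment = 124 - 59 = 65
Step 2: U(lie) = allocation - payment = 28 - 144 = -116
Step 3: IC gap = 65 - (-116) = 181

181


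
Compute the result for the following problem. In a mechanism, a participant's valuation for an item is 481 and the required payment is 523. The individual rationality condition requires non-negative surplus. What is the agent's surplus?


Step 1: Surplus = value - payment = 481 - 523 = -42
Step 2: IR is violated (surplus < 0)

-42


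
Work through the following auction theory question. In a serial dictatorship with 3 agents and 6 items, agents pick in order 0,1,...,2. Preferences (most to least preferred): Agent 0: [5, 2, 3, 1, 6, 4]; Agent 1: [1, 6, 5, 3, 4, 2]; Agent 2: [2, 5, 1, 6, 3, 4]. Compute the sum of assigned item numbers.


Step 1: Agent 0 picks item 5
Step 2: Agent 1 picks item 1
Step 3: Agent 2 picks item 2
Step 4: Sum = 5 + 1 + 2 = 8

8


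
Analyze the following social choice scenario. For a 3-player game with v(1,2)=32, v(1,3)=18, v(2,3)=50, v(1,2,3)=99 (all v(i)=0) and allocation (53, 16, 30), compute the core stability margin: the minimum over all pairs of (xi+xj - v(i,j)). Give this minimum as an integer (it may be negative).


Step 1: Slack for coalition (1,2): x1+x2 - v12 = 69 - 32 = 37
Step 2: Slack for coalition (1,3): x1+x3 - v13 = 83 - 18 = 65
Step 3: Slack for coalition (2,3): x2+x3 - v23 = 46 - 50 = -4
Step 4: Minimum slack = min(37, 65, -4) = -4, attained by (2,3); coalition (2,3) can block (slack < 0), so the allocation is not in the core

-4


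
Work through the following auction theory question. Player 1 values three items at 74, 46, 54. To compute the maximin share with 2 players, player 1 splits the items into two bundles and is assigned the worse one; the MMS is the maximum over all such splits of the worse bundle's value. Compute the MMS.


Step 1: Item values = 74, 46, 54
Step 2: Enumerate all 2-bundle partitions and take the smaller bundle:
  Partition 1: {74} vs {46,54} -> bundles 74, 100; min = 74
  Partition 2: {46} vs {74,54} -> bundles 46, 128; min = 46
  Partition 3: {54} vs {74,46} -> bundles 54, 120; min = 54
Step 3: MMS = max(74, 46, 54) = 74

74
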